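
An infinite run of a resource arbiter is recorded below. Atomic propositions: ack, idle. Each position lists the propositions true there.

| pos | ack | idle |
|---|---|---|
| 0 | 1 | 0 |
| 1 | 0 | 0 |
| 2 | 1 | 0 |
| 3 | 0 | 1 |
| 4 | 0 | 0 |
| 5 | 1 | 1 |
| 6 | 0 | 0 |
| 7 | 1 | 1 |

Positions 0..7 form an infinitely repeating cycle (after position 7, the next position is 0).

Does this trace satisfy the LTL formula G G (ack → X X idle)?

G (ack → X X idle) must hold at every position from 0 onward. It fails at position 0, so G G (ack → X X idle) is false.

Does not hold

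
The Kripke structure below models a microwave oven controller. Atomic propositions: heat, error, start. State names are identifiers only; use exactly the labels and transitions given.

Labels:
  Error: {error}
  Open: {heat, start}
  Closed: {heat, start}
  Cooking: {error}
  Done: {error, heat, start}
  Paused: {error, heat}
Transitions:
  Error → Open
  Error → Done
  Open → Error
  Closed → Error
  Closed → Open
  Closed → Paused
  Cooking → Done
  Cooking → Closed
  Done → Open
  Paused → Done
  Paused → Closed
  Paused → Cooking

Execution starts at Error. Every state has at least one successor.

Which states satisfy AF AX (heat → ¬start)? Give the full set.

States satisfying AX (heat → ¬start): {Open}.
States satisfying AF AX (heat → ¬start): {Error, Open, Done}.

{Error, Open, Done}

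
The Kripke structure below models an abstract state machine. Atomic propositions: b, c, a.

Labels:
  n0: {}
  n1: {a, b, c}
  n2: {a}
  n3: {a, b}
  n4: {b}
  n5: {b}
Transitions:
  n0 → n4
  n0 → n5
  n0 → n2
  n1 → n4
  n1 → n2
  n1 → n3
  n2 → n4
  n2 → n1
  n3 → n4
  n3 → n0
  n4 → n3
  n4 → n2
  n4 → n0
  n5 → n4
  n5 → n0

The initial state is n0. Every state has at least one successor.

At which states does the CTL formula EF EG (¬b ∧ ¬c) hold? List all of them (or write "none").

none

States satisfying EG (¬b ∧ ¬c): ∅.
States satisfying EF EG (¬b ∧ ¬c): ∅.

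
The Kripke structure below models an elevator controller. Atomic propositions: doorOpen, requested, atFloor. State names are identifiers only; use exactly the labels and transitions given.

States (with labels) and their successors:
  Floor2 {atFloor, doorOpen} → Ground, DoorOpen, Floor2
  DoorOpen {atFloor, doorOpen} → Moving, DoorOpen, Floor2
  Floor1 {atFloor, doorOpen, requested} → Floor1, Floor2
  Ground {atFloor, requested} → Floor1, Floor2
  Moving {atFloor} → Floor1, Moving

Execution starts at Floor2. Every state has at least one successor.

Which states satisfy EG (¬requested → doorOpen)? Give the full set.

{Floor2, DoorOpen, Floor1, Ground}

States satisfying ¬requested → doorOpen: {Floor2, DoorOpen, Floor1, Ground}.
States satisfying EG (¬requested → doorOpen): {Floor2, DoorOpen, Floor1, Ground}.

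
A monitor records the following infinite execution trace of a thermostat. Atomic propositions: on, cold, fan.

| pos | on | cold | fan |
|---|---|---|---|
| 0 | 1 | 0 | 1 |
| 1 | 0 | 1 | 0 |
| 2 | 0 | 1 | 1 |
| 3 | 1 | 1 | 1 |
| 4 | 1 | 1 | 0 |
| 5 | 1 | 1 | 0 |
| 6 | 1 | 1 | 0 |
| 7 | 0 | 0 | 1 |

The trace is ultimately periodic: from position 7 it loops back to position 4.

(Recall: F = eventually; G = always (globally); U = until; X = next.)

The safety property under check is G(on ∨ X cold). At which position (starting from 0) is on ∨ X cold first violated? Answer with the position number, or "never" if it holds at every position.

never

on ∨ X cold holds at every position 0..7, and those are all the positions the trace ever visits, so the invariant G(on ∨ X cold) is never violated.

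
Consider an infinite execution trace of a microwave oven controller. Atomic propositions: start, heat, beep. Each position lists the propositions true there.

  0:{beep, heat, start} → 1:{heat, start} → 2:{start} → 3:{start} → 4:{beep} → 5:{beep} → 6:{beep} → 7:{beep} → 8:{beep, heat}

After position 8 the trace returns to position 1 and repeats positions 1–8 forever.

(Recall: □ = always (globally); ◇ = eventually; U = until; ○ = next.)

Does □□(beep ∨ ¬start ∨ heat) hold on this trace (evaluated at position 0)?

Violated

□(beep ∨ ¬start ∨ heat) must hold at every position from 0 onward. It fails at position 0, so □□(beep ∨ ¬start ∨ heat) is false.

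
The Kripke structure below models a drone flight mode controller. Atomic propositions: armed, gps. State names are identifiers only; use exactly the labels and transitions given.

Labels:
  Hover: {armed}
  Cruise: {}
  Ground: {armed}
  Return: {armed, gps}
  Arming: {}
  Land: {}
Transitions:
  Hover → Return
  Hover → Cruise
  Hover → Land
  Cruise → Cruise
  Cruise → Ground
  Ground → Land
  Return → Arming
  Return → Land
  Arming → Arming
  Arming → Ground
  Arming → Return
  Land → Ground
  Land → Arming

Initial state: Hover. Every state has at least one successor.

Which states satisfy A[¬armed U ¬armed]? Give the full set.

{Cruise, Arming, Land}

States satisfying ¬armed: {Cruise, Arming, Land}.
States satisfying A[¬armed U ¬armed]: {Cruise, Arming, Land}.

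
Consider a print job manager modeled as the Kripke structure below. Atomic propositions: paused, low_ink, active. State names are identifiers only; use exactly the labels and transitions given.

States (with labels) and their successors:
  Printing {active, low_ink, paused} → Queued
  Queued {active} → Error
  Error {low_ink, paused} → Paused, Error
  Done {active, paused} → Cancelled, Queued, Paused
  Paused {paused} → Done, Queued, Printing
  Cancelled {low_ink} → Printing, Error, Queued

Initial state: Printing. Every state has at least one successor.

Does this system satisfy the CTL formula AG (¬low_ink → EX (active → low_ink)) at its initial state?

States satisfying ¬low_ink → EX (active → low_ink): {Printing, Queued, Error, Done, Paused, Cancelled}.
States satisfying AG (¬low_ink → EX (active → low_ink)): {Printing, Queued, Error, Done, Paused, Cancelled}.
Every state reachable from Printing satisfies ¬low_ink → EX (active → low_ink).
Printing ∈ Sat(AG (¬low_ink → EX (active → low_ink))).

Satisfied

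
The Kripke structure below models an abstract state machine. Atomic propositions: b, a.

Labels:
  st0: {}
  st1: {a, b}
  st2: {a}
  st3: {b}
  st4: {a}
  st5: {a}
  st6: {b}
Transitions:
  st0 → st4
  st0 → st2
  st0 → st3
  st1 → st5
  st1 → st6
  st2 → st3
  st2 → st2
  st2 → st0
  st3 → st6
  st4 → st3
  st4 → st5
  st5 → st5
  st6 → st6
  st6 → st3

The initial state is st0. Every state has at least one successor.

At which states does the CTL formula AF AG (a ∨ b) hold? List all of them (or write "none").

{st1, st3, st4, st5, st6}

States satisfying AG (a ∨ b): {st1, st3, st4, st5, st6}.
States satisfying AF AG (a ∨ b): {st1, st3, st4, st5, st6}.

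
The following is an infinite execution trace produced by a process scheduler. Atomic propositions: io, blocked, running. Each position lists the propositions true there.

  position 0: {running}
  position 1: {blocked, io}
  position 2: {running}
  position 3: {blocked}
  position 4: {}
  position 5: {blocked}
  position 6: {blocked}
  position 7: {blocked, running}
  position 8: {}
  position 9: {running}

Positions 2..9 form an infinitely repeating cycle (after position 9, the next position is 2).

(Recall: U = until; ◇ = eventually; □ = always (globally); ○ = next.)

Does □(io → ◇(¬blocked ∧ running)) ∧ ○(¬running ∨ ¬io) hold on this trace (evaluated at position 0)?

Yes

io → ◇(¬blocked ∧ running) holds at every position 0..9, and those are all positions ever visited, so □(io → ◇(¬blocked ∧ running)) holds.
Positions where io holds: 1.
Check ◇(¬blocked ∧ running) at each: 1→ok.
The position after 0 is 1; ¬running ∨ ¬io is true there.
At position 0: □(io → ◇(¬blocked ∧ running)) is true; ○(¬running ∨ ¬io) is true; so □(io → ◇(¬blocked ∧ running)) ∧ ○(¬running ∨ ¬io) is true.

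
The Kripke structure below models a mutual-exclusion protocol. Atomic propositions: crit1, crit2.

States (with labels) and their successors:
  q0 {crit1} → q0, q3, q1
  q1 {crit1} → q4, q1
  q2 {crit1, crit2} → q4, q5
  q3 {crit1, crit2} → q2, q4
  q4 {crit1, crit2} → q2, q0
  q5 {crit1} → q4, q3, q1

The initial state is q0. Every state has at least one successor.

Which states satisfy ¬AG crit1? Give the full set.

States satisfying crit1: {q0, q1, q2, q3, q4, q5}.
States satisfying AG crit1: {q0, q1, q2, q3, q4, q5}.
States satisfying ¬AG crit1: ∅.

none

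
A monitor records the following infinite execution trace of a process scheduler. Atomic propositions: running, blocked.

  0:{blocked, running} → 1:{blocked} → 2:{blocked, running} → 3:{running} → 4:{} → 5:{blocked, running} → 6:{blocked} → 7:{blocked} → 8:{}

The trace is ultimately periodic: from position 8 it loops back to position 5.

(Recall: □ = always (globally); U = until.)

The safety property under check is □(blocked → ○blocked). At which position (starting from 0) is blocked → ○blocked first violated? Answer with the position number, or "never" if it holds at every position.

Check blocked → ○blocked at each position in order: 0 ✓, 1 ✓.
At position 2 the labels are {blocked, running} and the next position 3 has {running}, so blocked → ○blocked is false there. This is the first violation.

2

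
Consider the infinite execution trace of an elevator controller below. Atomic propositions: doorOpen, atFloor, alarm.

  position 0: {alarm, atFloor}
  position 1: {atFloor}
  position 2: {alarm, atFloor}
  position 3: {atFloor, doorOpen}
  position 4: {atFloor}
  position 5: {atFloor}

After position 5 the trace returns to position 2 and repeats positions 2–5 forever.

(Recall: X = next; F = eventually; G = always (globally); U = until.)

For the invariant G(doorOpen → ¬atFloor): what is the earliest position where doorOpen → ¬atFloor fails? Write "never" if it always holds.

3

Check doorOpen → ¬atFloor at each position in order: 0 ✓, 1 ✓, 2 ✓.
At position 3 the labels are {atFloor, doorOpen}, so doorOpen → ¬atFloor is false there. This is the first violation.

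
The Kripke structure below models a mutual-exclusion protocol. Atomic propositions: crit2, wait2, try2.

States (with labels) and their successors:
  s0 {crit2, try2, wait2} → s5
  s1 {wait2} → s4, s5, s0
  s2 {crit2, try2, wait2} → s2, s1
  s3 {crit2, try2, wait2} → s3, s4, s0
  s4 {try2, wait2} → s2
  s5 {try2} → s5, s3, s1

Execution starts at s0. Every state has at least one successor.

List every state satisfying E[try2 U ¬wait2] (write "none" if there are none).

States satisfying try2: {s0, s2, s3, s4, s5}.
States satisfying ¬wait2: {s5}.
States satisfying E[try2 U ¬wait2]: {s0, s3, s5}.

{s0, s3, s5}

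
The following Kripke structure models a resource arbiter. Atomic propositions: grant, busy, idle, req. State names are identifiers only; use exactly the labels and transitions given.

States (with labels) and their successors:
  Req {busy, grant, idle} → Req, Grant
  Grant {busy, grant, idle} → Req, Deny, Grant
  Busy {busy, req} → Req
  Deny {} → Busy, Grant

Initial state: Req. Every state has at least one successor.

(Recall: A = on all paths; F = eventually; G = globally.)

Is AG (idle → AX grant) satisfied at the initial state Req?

States satisfying idle → AX grant: {Req, Busy, Deny}.
States satisfying AG (idle → AX grant): ∅.
Grant is reachable from Req and violates idle → AX grant, so AG fails at Req.
Req ∉ Sat(AG (idle → AX grant)).

Violated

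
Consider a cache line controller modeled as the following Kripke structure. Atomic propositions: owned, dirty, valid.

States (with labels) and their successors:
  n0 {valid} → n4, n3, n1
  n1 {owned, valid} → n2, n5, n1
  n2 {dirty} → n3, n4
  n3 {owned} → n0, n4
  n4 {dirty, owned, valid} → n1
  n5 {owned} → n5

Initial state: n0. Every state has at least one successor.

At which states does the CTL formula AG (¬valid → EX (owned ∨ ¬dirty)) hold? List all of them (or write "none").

{n0, n1, n2, n3, n4, n5}

States satisfying ¬valid → EX (owned ∨ ¬dirty): {n0, n1, n2, n3, n4, n5}.
States satisfying AG (¬valid → EX (owned ∨ ¬dirty)): {n0, n1, n2, n3, n4, n5}.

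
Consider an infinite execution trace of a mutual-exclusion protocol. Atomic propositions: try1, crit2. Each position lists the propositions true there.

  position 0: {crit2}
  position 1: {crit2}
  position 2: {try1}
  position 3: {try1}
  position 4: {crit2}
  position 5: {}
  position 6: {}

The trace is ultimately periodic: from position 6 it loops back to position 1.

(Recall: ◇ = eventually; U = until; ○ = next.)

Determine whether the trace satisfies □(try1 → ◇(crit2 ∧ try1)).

try1 → ◇(crit2 ∧ try1) must hold at every position from 0 onward. It fails at position 2, so □(try1 → ◇(crit2 ∧ try1)) is false.
Positions where try1 holds: 2, 3.
Check ◇(crit2 ∧ try1) at each: 2→fails, 3→fails.

Violated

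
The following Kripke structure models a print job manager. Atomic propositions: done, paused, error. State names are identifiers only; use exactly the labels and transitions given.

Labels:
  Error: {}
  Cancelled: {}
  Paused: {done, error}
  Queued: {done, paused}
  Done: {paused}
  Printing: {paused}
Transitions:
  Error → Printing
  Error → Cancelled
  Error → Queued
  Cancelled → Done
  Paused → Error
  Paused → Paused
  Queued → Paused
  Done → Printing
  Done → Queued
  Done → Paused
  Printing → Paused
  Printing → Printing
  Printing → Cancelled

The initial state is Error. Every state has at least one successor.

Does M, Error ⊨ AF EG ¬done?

Satisfied

States satisfying EG ¬done: {Error, Cancelled, Done, Printing}.
States satisfying AF EG ¬done: {Error, Cancelled, Done, Printing}.
Error ∈ Sat(AF EG ¬done).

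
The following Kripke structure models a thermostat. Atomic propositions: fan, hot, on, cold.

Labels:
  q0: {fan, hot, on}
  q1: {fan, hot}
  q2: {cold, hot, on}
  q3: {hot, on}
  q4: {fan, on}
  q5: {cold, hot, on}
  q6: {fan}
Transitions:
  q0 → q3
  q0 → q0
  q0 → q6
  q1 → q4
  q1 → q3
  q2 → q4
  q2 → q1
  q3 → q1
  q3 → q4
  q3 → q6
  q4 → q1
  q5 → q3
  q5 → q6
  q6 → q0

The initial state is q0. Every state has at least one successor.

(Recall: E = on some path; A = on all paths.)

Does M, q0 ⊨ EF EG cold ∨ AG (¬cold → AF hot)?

Satisfied

States satisfying EG cold: ∅.
States satisfying EF EG cold: ∅.
States satisfying ¬cold → AF hot: {q0, q1, q2, q3, q4, q5, q6}.
States satisfying AG (¬cold → AF hot): {q0, q1, q2, q3, q4, q5, q6}.
States satisfying EF EG cold ∨ AG (¬cold → AF hot): {q0, q1, q2, q3, q4, q5, q6}.
q0 ∈ Sat(EF EG cold ∨ AG (¬cold → AF hot)).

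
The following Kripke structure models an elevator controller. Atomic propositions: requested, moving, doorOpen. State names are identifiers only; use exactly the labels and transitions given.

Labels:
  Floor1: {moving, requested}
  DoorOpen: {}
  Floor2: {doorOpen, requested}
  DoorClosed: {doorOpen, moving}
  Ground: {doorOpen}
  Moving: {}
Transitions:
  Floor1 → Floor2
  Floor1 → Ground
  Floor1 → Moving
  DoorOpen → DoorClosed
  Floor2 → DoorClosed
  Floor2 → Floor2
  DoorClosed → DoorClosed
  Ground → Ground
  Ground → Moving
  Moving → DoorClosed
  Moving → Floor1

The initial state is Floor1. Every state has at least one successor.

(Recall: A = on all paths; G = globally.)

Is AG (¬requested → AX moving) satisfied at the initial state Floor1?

States satisfying ¬requested → AX moving: {Floor1, DoorOpen, Floor2, DoorClosed, Moving}.
States satisfying AG (¬requested → AX moving): {DoorOpen, Floor2, DoorClosed}.
Ground is reachable from Floor1 and violates ¬requested → AX moving, so AG fails at Floor1.
Floor1 ∉ Sat(AG (¬requested → AX moving)).

No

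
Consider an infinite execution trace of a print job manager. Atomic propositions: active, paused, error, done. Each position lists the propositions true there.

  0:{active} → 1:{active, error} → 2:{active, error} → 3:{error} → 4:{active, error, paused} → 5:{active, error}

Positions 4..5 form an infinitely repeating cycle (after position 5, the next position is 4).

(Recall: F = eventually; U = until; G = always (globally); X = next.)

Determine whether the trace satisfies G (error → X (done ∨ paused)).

Violated

error → X (done ∨ paused) must hold at every position from 0 onward. It fails at position 1, so G (error → X (done ∨ paused)) is false.
Positions where error holds: 1, 2, 3, 4, 5.
Check X (done ∨ paused) at each: 1→fails, 2→fails, 3→ok, 4→fails, 5→ok.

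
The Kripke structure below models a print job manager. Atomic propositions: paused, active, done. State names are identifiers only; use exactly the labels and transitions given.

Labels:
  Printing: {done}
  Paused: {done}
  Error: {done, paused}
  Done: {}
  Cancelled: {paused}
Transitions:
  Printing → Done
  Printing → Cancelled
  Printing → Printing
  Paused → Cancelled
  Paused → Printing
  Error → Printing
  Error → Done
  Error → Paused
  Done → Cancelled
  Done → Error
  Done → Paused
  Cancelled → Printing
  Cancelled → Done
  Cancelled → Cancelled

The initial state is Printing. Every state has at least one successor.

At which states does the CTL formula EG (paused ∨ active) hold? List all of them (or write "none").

States satisfying paused ∨ active: {Error, Cancelled}.
States satisfying EG (paused ∨ active): {Cancelled}.

{Cancelled}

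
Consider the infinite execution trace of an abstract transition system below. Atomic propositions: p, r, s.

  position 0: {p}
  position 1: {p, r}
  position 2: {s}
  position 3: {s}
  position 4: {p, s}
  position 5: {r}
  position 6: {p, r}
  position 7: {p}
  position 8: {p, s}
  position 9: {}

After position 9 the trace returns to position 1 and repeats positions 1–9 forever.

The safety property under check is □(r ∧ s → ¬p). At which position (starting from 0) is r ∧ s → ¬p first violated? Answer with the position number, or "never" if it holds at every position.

never

r ∧ s → ¬p holds at every position 0..9, and those are all the positions the trace ever visits, so the invariant □(r ∧ s → ¬p) is never violated.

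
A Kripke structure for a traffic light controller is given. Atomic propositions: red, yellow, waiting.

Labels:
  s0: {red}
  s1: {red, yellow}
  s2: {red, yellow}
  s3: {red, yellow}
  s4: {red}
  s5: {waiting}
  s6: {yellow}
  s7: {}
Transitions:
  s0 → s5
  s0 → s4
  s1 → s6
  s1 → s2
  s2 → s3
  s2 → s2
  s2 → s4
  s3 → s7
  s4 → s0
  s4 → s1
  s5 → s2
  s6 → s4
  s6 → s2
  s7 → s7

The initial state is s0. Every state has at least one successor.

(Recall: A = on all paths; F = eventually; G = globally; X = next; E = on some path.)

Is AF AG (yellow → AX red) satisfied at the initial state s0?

No

States satisfying AG (yellow → AX red): {s7}.
States satisfying AF AG (yellow → AX red): {s3, s7}.
There is a path from s0 along which AG (yellow → AX red) never holds.
s0 ∉ Sat(AF AG (yellow → AX red)).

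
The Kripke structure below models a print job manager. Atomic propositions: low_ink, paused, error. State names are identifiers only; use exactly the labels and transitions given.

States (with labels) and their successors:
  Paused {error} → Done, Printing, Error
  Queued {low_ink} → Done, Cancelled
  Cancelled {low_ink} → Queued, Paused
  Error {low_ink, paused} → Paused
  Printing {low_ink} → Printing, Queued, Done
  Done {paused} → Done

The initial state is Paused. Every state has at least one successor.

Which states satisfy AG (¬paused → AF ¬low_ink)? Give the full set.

{Done}

States satisfying ¬paused → AF ¬low_ink: {Paused, Error, Done}.
States satisfying AG (¬paused → AF ¬low_ink): {Done}.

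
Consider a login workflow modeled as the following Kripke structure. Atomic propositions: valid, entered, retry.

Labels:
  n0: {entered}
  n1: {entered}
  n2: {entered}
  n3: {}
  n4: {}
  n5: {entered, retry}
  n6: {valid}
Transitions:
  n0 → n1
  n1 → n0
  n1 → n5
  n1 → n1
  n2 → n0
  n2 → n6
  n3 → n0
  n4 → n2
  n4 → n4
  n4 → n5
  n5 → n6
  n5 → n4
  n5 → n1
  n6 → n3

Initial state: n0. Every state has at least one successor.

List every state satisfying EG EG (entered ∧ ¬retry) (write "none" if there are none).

{n0, n1, n2}

States satisfying EG (entered ∧ ¬retry): {n0, n1, n2}.
States satisfying EG EG (entered ∧ ¬retry): {n0, n1, n2}.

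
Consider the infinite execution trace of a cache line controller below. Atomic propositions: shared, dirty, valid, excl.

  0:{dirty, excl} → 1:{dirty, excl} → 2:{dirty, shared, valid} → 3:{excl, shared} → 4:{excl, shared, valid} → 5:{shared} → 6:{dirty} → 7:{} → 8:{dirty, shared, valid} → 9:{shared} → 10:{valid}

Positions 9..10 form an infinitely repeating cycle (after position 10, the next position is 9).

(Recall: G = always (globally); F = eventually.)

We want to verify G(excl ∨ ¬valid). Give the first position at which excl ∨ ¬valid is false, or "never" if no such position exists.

2

Check excl ∨ ¬valid at each position in order: 0 ✓, 1 ✓.
At position 2 the labels are {dirty, shared, valid}, so excl ∨ ¬valid is false there. This is the first violation.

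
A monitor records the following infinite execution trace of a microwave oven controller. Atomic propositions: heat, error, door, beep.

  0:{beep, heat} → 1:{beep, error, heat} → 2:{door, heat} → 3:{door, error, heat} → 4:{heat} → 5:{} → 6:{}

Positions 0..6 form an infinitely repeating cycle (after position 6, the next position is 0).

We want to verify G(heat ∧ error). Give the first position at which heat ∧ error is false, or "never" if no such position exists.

At position 0 the labels are {beep, heat}, so heat ∧ error is false there. This is the first violation.

0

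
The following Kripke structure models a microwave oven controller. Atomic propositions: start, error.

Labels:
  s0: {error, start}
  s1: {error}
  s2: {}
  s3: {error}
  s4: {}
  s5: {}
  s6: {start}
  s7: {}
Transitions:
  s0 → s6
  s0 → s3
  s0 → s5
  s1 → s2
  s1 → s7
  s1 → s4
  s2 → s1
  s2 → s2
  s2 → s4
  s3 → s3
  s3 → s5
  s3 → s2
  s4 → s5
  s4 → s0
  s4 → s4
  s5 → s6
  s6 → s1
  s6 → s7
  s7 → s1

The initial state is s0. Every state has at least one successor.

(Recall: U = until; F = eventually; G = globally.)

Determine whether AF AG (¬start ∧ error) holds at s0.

States satisfying AG (¬start ∧ error): ∅.
States satisfying AF AG (¬start ∧ error): ∅.
There is a path from s0 along which AG (¬start ∧ error) never holds.
s0 ∉ Sat(AF AG (¬start ∧ error)).

Violated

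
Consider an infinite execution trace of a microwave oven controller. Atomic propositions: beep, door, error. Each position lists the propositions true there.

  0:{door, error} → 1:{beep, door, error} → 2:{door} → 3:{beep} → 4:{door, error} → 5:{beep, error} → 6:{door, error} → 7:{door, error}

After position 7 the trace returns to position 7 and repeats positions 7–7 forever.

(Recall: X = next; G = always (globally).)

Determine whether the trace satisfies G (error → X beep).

error → X beep must hold at every position from 0 onward. It fails at position 1, so G (error → X beep) is false.
Positions where error holds: 0, 1, 4, 5, 6, 7.
Check X beep at each: 0→ok, 1→fails, 4→ok, 5→fails, 6→fails, 7→fails.

Violated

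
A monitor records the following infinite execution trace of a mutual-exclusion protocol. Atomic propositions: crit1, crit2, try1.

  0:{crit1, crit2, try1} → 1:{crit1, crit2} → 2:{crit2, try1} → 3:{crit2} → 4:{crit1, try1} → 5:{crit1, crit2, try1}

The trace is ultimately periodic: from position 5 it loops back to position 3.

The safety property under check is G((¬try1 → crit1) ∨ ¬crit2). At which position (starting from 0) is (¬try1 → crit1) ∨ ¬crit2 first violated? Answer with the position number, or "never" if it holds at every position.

Check (¬try1 → crit1) ∨ ¬crit2 at each position in order: 0 ✓, 1 ✓, 2 ✓.
At position 3 the labels are {crit2}, so (¬try1 → crit1) ∨ ¬crit2 is false there. This is the first violation.

3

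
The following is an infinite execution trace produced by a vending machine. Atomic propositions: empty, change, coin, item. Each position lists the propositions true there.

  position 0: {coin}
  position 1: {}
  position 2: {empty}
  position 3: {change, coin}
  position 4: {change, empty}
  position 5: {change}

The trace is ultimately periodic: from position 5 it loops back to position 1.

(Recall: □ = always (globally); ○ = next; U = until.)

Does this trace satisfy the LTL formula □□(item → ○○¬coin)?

Holds

□(item → ○○¬coin) holds at every position 0..5, and those are all positions ever visited, so □□(item → ○○¬coin) holds.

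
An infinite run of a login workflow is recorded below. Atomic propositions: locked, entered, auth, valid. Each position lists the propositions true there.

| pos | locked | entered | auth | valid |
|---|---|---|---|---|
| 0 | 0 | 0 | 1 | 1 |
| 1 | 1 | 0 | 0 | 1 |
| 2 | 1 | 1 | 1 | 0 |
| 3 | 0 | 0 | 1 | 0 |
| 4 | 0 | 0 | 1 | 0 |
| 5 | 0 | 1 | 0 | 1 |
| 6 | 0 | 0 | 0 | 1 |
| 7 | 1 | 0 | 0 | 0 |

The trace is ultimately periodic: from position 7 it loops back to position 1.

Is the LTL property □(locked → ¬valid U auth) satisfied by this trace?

locked → ¬valid U auth must hold at every position from 0 onward. It fails at position 1, so □(locked → ¬valid U auth) is false.
Positions where locked holds: 1, 2, 7.
Check ¬valid U auth at each: 1→fails, 2→ok, 7→fails.

No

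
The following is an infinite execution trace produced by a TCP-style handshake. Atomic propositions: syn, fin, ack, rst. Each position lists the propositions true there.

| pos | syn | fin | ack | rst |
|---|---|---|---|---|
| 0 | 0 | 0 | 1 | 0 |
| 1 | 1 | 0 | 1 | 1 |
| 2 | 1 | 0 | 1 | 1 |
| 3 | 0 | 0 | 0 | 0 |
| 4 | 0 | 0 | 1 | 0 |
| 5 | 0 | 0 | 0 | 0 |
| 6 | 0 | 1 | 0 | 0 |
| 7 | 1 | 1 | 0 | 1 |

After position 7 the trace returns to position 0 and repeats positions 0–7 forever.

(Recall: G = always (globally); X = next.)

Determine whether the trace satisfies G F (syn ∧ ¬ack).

Holds

F (syn ∧ ¬ack) holds at every position 0..7, and those are all positions ever visited, so G F (syn ∧ ¬ack) holds.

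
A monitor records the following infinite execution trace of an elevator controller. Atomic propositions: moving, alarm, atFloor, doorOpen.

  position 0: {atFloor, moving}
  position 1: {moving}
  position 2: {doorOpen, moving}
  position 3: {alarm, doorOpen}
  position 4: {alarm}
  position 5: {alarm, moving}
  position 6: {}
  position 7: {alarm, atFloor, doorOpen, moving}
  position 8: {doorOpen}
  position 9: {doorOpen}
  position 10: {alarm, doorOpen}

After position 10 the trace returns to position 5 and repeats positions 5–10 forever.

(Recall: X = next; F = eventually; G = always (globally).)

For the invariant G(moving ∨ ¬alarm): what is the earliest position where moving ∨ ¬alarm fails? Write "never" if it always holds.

3

Check moving ∨ ¬alarm at each position in order: 0 ✓, 1 ✓, 2 ✓.
At position 3 the labels are {alarm, doorOpen}, so moving ∨ ¬alarm is false there. This is the first violation.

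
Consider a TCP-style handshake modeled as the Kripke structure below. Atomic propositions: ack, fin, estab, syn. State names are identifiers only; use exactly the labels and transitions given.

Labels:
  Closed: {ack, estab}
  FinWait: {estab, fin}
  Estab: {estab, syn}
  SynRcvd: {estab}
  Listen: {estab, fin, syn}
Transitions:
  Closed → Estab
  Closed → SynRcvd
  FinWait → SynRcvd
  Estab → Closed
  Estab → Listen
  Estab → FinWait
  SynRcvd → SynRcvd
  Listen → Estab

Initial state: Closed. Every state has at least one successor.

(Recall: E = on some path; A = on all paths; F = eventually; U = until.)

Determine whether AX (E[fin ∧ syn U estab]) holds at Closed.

Satisfied

States satisfying E[fin ∧ syn U estab]: {Closed, FinWait, Estab, SynRcvd, Listen}.
States satisfying AX (E[fin ∧ syn U estab]): {Closed, FinWait, Estab, SynRcvd, Listen}.
Closed ∈ Sat(AX (E[fin ∧ syn U estab])).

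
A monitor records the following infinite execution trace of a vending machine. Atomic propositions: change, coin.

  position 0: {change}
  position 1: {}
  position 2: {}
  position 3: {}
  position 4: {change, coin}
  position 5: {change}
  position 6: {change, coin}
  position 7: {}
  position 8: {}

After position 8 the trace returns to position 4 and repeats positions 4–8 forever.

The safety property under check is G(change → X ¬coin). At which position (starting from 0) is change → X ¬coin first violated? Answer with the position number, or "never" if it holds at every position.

Check change → X ¬coin at each position in order: 0 ✓, 1 ✓, 2 ✓, 3 ✓, 4 ✓.
At position 5 the labels are {change} and the next position 6 has {change, coin}, so change → X ¬coin is false there. This is the first violation.

5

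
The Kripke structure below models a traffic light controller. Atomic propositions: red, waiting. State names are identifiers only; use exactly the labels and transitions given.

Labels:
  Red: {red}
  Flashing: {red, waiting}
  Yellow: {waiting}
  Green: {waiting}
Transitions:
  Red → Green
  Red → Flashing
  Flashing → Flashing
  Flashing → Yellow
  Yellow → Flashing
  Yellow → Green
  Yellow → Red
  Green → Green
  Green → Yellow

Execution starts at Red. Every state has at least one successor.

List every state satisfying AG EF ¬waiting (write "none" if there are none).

{Red, Flashing, Yellow, Green}

States satisfying EF ¬waiting: {Red, Flashing, Yellow, Green}.
States satisfying AG EF ¬waiting: {Red, Flashing, Yellow, Green}.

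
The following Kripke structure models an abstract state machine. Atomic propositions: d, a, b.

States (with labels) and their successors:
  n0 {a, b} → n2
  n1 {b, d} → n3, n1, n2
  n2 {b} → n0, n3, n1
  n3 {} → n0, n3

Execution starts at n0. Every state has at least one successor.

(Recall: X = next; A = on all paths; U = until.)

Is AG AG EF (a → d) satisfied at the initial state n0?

States satisfying AG EF (a → d): {n0, n1, n2, n3}.
States satisfying AG AG EF (a → d): {n0, n1, n2, n3}.
Every state reachable from n0 satisfies AG EF (a → d).
n0 ∈ Sat(AG AG EF (a → d)).

Yes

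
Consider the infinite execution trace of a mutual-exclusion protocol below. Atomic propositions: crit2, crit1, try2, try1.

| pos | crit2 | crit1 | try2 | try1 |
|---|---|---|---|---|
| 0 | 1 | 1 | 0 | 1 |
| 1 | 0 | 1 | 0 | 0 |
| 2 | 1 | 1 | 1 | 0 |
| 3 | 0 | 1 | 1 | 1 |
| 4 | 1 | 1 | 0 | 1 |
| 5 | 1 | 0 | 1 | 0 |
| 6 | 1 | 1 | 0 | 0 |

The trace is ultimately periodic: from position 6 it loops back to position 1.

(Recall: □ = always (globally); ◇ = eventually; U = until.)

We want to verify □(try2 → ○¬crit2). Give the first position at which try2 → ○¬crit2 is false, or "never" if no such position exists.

3

Check try2 → ○¬crit2 at each position in order: 0 ✓, 1 ✓, 2 ✓.
At position 3 the labels are {crit1, try1, try2} and the next position 4 has {crit1, crit2, try1}, so try2 → ○¬crit2 is false there. This is the first violation.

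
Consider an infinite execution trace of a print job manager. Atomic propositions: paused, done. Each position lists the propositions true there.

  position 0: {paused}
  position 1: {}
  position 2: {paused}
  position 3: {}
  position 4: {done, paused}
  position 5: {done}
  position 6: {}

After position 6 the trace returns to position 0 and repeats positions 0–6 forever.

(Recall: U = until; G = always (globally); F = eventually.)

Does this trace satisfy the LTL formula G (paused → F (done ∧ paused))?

Holds

paused → F (done ∧ paused) holds at every position 0..6, and those are all positions ever visited, so G (paused → F (done ∧ paused)) holds.
Positions where paused holds: 0, 2, 4.
Check F (done ∧ paused) at each: 0→ok, 2→ok, 4→ok.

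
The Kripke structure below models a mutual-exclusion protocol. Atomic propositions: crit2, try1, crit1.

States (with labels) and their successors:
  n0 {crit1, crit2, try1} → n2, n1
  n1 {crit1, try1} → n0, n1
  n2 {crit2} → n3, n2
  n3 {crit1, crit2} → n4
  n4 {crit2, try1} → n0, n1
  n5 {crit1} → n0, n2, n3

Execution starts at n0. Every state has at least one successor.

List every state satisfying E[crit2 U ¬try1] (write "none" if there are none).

{n0, n2, n3, n4, n5}

States satisfying crit2: {n0, n2, n3, n4}.
States satisfying ¬try1: {n2, n3, n5}.
States satisfying E[crit2 U ¬try1]: {n0, n2, n3, n4, n5}.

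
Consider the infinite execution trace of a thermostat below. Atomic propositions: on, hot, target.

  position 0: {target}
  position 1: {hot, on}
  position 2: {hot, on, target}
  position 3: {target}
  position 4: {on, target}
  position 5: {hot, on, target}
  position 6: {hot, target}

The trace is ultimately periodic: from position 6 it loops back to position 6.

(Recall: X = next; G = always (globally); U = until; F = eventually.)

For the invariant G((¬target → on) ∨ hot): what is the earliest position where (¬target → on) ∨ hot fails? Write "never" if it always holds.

(¬target → on) ∨ hot holds at every position 0..6, and those are all the positions the trace ever visits, so the invariant G((¬target → on) ∨ hot) is never violated.

never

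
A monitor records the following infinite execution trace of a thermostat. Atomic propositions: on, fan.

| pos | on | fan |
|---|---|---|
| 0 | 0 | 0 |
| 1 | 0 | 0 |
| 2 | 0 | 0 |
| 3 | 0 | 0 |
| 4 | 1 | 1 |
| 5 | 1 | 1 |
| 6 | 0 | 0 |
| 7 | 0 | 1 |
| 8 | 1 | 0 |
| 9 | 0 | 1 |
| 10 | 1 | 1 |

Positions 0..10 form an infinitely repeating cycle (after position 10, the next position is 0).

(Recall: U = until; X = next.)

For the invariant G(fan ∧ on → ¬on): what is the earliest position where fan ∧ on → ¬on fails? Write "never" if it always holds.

Check fan ∧ on → ¬on at each position in order: 0 ✓, 1 ✓, 2 ✓, 3 ✓.
At position 4 the labels are {fan, on}, so fan ∧ on → ¬on is false there. This is the first violation.

4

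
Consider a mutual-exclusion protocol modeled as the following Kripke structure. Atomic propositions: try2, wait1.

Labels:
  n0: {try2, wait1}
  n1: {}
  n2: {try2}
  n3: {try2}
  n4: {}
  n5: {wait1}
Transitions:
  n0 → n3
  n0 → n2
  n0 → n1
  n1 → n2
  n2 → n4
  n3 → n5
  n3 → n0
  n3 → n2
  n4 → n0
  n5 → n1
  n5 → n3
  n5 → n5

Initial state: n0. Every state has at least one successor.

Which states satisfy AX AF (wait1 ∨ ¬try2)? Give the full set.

States satisfying AF (wait1 ∨ ¬try2): {n0, n1, n2, n3, n4, n5}.
States satisfying AX AF (wait1 ∨ ¬try2): {n0, n1, n2, n3, n4, n5}.

{n0, n1, n2, n3, n4, n5}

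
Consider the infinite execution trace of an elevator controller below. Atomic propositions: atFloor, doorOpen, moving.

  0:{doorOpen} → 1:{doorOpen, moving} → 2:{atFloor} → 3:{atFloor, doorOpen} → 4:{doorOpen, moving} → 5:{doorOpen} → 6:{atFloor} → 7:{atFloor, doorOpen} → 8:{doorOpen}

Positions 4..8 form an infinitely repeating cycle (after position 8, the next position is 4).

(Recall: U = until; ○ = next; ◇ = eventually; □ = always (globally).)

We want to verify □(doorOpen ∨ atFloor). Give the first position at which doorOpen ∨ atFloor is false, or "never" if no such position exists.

doorOpen ∨ atFloor holds at every position 0..8, and those are all the positions the trace ever visits, so the invariant □(doorOpen ∨ atFloor) is never violated.

never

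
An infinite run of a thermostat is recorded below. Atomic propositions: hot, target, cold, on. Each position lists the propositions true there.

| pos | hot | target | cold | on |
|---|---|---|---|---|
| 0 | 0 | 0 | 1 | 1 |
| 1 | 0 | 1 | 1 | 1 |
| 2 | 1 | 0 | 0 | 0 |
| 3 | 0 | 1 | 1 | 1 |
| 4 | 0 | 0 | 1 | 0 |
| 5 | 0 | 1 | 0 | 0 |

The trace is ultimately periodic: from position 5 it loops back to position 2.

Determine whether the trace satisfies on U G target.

Walking from position 0: at position 2, G target has not yet held and on fails, so on U G target is false.

No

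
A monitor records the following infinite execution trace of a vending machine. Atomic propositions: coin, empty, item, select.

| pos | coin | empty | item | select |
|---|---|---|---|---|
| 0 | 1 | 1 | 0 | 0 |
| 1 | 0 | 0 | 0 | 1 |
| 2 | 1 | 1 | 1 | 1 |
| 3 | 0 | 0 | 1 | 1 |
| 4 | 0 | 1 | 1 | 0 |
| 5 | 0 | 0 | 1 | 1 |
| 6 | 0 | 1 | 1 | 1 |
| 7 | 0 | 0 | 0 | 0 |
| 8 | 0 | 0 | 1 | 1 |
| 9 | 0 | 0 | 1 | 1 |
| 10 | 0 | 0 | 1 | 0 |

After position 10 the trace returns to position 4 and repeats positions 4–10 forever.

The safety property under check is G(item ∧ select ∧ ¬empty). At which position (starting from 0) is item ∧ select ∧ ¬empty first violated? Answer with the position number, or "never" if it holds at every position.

0

At position 0 the labels are {coin, empty}, so item ∧ select ∧ ¬empty is false there. This is the first violation.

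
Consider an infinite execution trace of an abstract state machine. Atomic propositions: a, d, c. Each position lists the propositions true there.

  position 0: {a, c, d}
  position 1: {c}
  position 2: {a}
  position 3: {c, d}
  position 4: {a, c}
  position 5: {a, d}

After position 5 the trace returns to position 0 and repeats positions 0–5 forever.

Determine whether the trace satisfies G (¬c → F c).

¬c → F c holds at every position 0..5, and those are all positions ever visited, so G (¬c → F c) holds.
Positions where ¬c holds: 2, 5.
Check F c at each: 2→ok, 5→ok.

Holds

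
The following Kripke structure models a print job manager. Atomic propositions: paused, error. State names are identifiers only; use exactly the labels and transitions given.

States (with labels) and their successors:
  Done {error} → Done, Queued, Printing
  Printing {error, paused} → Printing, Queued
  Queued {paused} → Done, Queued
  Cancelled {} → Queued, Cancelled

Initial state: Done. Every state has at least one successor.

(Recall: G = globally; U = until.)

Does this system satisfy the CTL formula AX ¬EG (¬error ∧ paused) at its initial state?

Violated

States satisfying ¬EG (¬error ∧ paused): {Done, Printing, Cancelled}.
States satisfying AX ¬EG (¬error ∧ paused): ∅.
Done ∉ Sat(AX ¬EG (¬error ∧ paused)).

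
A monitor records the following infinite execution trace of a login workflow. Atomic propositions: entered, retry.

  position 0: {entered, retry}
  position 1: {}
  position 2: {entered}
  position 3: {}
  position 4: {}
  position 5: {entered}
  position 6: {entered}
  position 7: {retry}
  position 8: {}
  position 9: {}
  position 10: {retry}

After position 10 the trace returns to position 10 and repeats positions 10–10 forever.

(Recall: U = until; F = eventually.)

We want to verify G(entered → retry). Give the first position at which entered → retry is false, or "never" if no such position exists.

2

Check entered → retry at each position in order: 0 ✓, 1 ✓.
At position 2 the labels are {entered}, so entered → retry is false there. This is the first violation.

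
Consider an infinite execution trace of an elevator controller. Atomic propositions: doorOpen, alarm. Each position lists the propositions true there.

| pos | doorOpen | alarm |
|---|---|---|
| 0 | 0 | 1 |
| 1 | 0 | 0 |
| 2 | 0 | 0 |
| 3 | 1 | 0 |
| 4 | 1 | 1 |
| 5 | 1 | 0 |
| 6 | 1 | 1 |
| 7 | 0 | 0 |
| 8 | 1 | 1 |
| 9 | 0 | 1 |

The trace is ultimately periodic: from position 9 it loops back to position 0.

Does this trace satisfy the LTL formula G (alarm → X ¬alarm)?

alarm → X ¬alarm must hold at every position from 0 onward. It fails at position 8, so G (alarm → X ¬alarm) is false.
Positions where alarm holds: 0, 4, 6, 8, 9.
Check X ¬alarm at each: 0→ok, 4→ok, 6→ok, 8→fails, 9→fails.

No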